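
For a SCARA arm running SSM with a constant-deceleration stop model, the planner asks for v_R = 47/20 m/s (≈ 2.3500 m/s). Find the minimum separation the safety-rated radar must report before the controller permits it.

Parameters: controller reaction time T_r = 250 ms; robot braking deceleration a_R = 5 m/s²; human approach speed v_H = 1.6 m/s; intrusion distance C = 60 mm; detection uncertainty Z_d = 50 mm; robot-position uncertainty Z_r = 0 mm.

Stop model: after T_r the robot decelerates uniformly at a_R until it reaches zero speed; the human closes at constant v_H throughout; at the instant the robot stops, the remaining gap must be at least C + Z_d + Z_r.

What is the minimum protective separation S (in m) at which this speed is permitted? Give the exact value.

S_min = 9607/4000 m = 2.4017 m

stop time T_s = (47/20)/5 = 0.4700 s
reaction-phase robot travel = 2.3500·0.2500 = 0.5875 m
robot under decel: 2.3500²/(2·5.0000) = 0.5523 m
person approaches 1.6000·(0.2500+0.4700) = 1.1520 m
margins: 0.0600+0.0500+0.0000 = 0.1100 m
S_min ≈ 0.5875+0.5523+1.1520+0.1100  ⇒  S_min = 9607/4000 m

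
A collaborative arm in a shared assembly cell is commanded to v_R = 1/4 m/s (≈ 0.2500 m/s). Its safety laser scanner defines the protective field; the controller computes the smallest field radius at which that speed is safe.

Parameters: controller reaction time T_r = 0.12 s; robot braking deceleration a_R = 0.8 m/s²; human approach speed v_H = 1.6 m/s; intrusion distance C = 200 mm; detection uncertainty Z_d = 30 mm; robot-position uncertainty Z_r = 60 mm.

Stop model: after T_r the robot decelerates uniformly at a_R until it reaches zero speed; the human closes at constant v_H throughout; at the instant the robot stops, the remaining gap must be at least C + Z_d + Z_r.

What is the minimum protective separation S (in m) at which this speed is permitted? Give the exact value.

S_min = 16817/16000 m = 1.0511 m

braking lasts T_s = (1/4)/(4/5) = 0.3125 s
reaction-phase robot travel = 0.2500·0.1200 = 0.0300 m
robot covers 0.2500·0.3125 − ½·0.8000·0.3125² = 0.0391 m while stopping
person approaches 1.6000·(0.1200+0.3125) = 0.6920 m
margins: 0.2000+0.0300+0.0600 = 0.2900 m
S_min ≈ 0.0300+0.0391+0.6920+0.2900  ⇒  S_min = 16817/16000 m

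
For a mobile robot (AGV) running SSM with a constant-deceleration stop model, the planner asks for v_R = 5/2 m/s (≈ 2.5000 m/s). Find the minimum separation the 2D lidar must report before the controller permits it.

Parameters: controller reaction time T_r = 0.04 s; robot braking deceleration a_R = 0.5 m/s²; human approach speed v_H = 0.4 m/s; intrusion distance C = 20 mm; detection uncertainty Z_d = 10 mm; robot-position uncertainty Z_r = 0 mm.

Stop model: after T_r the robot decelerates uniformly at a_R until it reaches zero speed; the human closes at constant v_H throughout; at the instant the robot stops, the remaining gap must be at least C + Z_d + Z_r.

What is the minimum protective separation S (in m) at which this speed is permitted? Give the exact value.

S_min = 2099/250 m = 8.3960 m

stop time T_s = (5/2)/(1/2) = 5.0000 s
robot covers v_R·T_r = 2.5000·0.0400 = 0.1000 m before braking
robot covers 2.5000·5.0000 − ½·0.5000·5.0000² = 6.2500 m while stopping
human closes 0.4000·5.0400 = 2.0160 m
residual clearance needed = 0.0200+0.0100+0.0000 = 0.0300 m
S_min ≈ 0.1000+6.2500+2.0160+0.0300  ⇒  S_min = 2099/250 m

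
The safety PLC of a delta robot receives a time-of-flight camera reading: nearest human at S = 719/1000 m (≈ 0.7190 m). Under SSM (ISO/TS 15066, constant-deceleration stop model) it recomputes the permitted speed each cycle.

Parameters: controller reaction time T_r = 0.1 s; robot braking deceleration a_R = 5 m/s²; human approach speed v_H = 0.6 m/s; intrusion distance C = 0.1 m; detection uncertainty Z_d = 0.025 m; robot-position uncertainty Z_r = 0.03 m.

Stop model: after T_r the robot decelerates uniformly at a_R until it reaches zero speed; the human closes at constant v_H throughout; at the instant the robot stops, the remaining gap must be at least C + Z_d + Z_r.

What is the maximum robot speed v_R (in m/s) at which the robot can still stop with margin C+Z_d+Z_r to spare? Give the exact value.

v_R_max = 7/5 m/s = 1.4000 m/s

quadratic (1/10)·v² + (11/50)·v + (-63/125) = 0
  disc = (11/50)² − 4·(1/10)·(-63/125) = 1/4 ; √disc = 1/2
  v_R = (−(11/50) + 1/2) / (2·(1/10)) = 7/5 m/s
check:
stop time T_s = (7/5)/5 = 0.2800 s
robot in T_r: 1.4000·0.1000 = 0.1400 m
braking distance = 1.4000²/(2·5.0000) = 0.1960 m
human over T_r+T_s: 0.6000·(0.1000+0.2800) = 0.2280 m
residual clearance needed = 0.1000+0.0250+0.0300 = 0.1550 m
sum ≈ 0.1400+0.1960+0.2280+0.1550 ≈ 0.7190 m = S ✓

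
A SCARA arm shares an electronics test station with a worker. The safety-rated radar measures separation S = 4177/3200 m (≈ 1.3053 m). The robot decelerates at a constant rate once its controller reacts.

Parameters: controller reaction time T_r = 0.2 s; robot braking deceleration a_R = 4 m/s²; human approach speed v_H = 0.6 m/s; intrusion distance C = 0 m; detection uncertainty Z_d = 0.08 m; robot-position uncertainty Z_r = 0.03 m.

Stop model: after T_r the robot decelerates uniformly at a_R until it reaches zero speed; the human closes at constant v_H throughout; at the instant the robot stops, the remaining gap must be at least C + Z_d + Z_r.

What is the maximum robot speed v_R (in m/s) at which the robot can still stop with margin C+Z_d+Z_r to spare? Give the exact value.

v_R_max = 37/20 m/s = 1.8500 m/s

quadratic (1/8)·v² + (7/20)·v + (-3441/3200) = 0
  disc = (7/20)² − 4·(1/8)·(-3441/3200) = 169/256 ; √disc = 13/16
  v_R = (−(7/20) + 13/16) / (2·(1/8)) = 37/20 m/s
check:
stop time T_s = (37/20)/4 = 0.4625 s
robot in T_r: 1.8500·0.2000 = 0.3700 m
robot under decel: 1.8500²/(2·4.0000) = 0.4278 m
human over T_r+T_s: 0.6000·(0.2000+0.4625) = 0.3975 m
residual clearance needed = 0.0000+0.0800+0.0300 = 0.1100 m
sum ≈ 0.3700+0.4278+0.3975+0.1100 ≈ 1.3053 m = S ✓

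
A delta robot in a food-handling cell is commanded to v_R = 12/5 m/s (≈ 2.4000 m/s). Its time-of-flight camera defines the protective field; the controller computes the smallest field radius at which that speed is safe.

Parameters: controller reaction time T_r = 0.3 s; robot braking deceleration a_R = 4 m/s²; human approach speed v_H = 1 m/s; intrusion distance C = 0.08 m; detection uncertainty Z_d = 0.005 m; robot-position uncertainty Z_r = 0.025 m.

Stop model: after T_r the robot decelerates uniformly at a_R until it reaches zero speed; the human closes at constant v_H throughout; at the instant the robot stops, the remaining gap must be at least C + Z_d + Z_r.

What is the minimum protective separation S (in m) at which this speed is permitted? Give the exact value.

T_s = v_R/a_R = (12/5)/4 = 0.6000 s
robot in T_r: 2.4000·0.3000 = 0.7200 m
braking distance = 2.4000²/(2·4.0000) = 0.7200 m
human closes 1.0000·0.9000 = 0.9000 m
C+Z_d+Z_r = 0.0800+0.0050+0.0250 = 0.1100 m
S_min ≈ 0.7200+0.7200+0.9000+0.1100  ⇒  S_min = 49/20 m

S_min = 49/20 m = 2.4500 m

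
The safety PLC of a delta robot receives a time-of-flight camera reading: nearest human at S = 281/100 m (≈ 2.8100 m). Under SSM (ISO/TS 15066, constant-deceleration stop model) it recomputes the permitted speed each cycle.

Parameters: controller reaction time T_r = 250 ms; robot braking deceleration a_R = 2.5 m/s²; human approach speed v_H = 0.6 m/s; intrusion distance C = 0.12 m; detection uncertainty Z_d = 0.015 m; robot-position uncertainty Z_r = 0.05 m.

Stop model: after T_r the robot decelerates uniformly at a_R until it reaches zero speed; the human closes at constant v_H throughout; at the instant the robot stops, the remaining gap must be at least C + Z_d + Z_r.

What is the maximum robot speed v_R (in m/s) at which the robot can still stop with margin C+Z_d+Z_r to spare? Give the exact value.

collect terms ⇒ (1/5)·v_R² + (49/100)·v_R + (-99/40) = 0
  disc = (49/100)² − 4·(1/5)·(-99/40) = 22201/10000 ; √disc = 149/100
  v_R = (−(49/100) + 149/100) / (2·(1/5)) = 5/2 m/s
check:
T_s = v_R/a_R = (5/2)/(5/2) = 1.0000 s
robot covers v_R·T_r = 2.5000·0.2500 = 0.6250 m before braking
braking distance = 2.5000²/(2·2.5000) = 1.2500 m
human over T_r+T_s: 0.6000·(0.2500+1.0000) = 0.7500 m
margins: 0.1200+0.0150+0.0500 = 0.1850 m
sum ≈ 0.6250+1.2500+0.7500+0.1850 ≈ 2.8100 m = S ✓

v_R_max = 5/2 m/s = 2.5000 m/s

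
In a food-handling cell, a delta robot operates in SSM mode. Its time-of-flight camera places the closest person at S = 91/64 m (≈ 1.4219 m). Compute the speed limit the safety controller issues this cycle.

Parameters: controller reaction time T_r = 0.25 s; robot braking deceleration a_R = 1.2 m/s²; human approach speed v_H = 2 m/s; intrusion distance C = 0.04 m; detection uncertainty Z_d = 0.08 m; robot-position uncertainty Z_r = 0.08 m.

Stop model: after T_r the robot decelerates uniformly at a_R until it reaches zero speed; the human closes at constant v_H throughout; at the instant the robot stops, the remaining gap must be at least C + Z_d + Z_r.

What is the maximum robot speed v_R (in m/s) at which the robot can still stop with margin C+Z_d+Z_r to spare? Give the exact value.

collect terms ⇒ (5/12)·v_R² + (23/12)·v_R + (-231/320) = 0
  disc = (23/12)² − 4·(5/12)·(-231/320) = 2809/576 ; √disc = 53/24
  v_R = (−(23/12) + 53/24) / (2·(5/12)) = 7/20 m/s
check:
T_s = v_R/a_R = (7/20)/(6/5) = 0.2917 s
robot in T_r: 0.3500·0.2500 = 0.0875 m
braking distance = 0.3500²/(2·1.2000) = 0.0510 m
human over T_r+T_s: 2.0000·(0.2500+0.2917) = 1.0833 m
C+Z_d+Z_r = 0.0400+0.0800+0.0800 = 0.2000 m
sum ≈ 0.0875+0.0510+1.0833+0.2000 ≈ 1.4219 m = S ✓

v_R_max = 7/20 m/s = 0.3500 m/s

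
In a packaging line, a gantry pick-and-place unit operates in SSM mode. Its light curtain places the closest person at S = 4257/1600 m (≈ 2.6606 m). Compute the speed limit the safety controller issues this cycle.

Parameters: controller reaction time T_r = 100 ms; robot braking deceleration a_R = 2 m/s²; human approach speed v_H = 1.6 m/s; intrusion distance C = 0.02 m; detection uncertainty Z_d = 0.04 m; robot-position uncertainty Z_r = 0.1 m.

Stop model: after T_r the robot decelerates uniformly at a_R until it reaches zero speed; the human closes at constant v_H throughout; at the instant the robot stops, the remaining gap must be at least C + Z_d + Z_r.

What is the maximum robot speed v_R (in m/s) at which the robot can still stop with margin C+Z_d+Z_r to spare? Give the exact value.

at the boundary: (1/4)·v² + (9/10)·v + (-749/320) = 0
  disc = (9/10)² − 4·(1/4)·(-749/320) = 5041/1600 ; √disc = 71/40
  v_R = (−(9/10) + 71/40) / (2·(1/4)) = 7/4 m/s
check:
braking lasts T_s = (7/4)/2 = 0.8750 s
robot in T_r: 1.7500·0.1000 = 0.1750 m
robot covers 1.7500·0.8750 − ½·2.0000·0.8750² = 0.7656 m while stopping
human closes 1.6000·0.9750 = 1.5600 m
residual clearance needed = 0.0200+0.0400+0.1000 = 0.1600 m
sum ≈ 0.1750+0.7656+1.5600+0.1600 ≈ 2.6606 m = S ✓

v_R_max = 7/4 m/s = 1.7500 m/s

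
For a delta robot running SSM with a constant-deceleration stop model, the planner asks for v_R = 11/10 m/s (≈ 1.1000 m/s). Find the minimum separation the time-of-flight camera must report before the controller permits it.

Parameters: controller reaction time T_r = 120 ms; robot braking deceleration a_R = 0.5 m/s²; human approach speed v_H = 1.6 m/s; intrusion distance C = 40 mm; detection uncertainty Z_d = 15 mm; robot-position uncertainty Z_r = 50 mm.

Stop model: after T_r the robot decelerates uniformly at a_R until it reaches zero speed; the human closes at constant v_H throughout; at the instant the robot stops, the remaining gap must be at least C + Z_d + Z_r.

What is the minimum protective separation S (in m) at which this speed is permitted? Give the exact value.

S_min = 5159/1000 m = 5.1590 m

stop time T_s = (11/10)/(1/2) = 2.2000 s
robot in T_r: 1.1000·0.1200 = 0.1320 m
robot under decel: 1.1000²/(2·0.5000) = 1.2100 m
human over T_r+T_s: 1.6000·(0.1200+2.2000) = 3.7120 m
margins: 0.0400+0.0150+0.0500 = 0.1050 m
S_min ≈ 0.1320+1.2100+3.7120+0.1050  ⇒  S_min = 5159/1000 m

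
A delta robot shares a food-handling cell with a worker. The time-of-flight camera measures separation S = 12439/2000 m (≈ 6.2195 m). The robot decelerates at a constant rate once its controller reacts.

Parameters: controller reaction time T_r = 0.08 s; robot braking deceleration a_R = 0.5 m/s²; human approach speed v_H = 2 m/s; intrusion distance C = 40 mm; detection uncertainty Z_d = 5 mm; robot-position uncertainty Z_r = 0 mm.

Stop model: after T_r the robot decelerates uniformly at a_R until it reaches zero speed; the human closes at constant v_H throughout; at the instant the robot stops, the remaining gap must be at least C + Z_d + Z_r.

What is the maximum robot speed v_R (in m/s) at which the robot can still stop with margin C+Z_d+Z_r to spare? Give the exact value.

at the boundary: (1)·v² + (102/25)·v + (-12029/2000) = 0
  disc = (102/25)² − 4·(1)·(-12029/2000) = 101761/2500 ; √disc = 319/50
  v_R = (−(102/25) + 319/50) / (2·(1)) = 23/20 m/s
check:
stop time T_s = (23/20)/(1/2) = 2.3000 s
robot covers v_R·T_r = 1.1500·0.0800 = 0.0920 m before braking
braking distance = 1.1500²/(2·0.5000) = 1.3225 m
human over T_r+T_s: 2.0000·(0.0800+2.3000) = 4.7600 m
margins: 0.0400+0.0050+0.0000 = 0.0450 m
sum ≈ 0.0920+1.3225+4.7600+0.0450 ≈ 6.2195 m = S ✓

v_R_max = 23/20 m/s = 1.1500 m/s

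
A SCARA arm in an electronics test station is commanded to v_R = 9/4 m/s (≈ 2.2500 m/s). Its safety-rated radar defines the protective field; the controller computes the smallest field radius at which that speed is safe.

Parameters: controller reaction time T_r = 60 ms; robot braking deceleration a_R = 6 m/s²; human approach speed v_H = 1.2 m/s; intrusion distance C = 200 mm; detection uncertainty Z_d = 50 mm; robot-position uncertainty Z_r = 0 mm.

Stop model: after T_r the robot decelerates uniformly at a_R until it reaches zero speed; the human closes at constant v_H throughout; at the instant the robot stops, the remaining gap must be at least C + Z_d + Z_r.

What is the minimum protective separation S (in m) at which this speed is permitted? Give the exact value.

S_min = 10631/8000 m = 1.3289 m

T_s = v_R/a_R = (9/4)/6 = 0.3750 s
robot in T_r: 2.2500·0.0600 = 0.1350 m
braking distance = 2.2500²/(2·6.0000) = 0.4219 m
human closes 1.2000·0.4350 = 0.5220 m
margins: 0.2000+0.0500+0.0000 = 0.2500 m
S_min ≈ 0.1350+0.4219+0.5220+0.2500  ⇒  S_min = 10631/8000 m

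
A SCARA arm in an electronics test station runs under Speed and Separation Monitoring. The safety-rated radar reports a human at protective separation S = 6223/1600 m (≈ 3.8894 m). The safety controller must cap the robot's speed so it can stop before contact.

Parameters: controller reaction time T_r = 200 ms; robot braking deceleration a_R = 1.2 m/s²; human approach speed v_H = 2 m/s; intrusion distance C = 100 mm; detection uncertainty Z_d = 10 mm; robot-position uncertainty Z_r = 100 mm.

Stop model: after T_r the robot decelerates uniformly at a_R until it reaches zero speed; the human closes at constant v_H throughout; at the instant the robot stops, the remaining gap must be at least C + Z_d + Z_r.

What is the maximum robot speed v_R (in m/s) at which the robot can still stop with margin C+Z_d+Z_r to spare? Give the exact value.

v_R_max = 27/20 m/s = 1.3500 m/s

quadratic (5/12)·v² + (28/15)·v + (-5247/1600) = 0
  disc = (28/15)² − 4·(5/12)·(-5247/1600) = 128881/14400 ; √disc = 359/120
  v_R = (−(28/15) + 359/120) / (2·(5/12)) = 27/20 m/s
check:
stop time T_s = (27/20)/(6/5) = 1.1250 s
robot covers v_R·T_r = 1.3500·0.2000 = 0.2700 m before braking
robot under decel: 1.3500²/(2·1.2000) = 0.7594 m
human closes 2.0000·1.3250 = 2.6500 m
margins: 0.1000+0.0100+0.1000 = 0.2100 m
sum ≈ 0.2700+0.7594+2.6500+0.2100 ≈ 3.8894 m = S ✓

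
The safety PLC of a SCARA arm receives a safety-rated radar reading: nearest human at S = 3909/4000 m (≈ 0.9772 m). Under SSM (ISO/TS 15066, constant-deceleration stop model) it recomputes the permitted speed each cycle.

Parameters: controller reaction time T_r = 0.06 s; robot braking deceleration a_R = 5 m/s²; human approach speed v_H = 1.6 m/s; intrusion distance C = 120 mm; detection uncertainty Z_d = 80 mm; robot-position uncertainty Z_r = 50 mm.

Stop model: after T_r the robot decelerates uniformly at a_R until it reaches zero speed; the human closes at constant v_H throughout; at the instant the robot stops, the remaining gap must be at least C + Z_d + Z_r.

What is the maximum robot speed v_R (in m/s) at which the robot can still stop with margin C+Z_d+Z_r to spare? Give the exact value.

collect terms ⇒ (1/10)·v_R² + (19/50)·v_R + (-101/160) = 0
  disc = (19/50)² − 4·(1/10)·(-101/160) = 3969/10000 ; √disc = 63/100
  v_R = (−(19/50) + 63/100) / (2·(1/10)) = 5/4 m/s
check:
T_s = v_R/a_R = (5/4)/5 = 0.2500 s
robot covers v_R·T_r = 1.2500·0.0600 = 0.0750 m before braking
braking distance = 1.2500²/(2·5.0000) = 0.1562 m
human closes 1.6000·0.3100 = 0.4960 m
residual clearance needed = 0.1200+0.0800+0.0500 = 0.2500 m
sum ≈ 0.0750+0.1562+0.4960+0.2500 ≈ 0.9772 m = S ✓

v_R_max = 5/4 m/s = 1.2500 m/s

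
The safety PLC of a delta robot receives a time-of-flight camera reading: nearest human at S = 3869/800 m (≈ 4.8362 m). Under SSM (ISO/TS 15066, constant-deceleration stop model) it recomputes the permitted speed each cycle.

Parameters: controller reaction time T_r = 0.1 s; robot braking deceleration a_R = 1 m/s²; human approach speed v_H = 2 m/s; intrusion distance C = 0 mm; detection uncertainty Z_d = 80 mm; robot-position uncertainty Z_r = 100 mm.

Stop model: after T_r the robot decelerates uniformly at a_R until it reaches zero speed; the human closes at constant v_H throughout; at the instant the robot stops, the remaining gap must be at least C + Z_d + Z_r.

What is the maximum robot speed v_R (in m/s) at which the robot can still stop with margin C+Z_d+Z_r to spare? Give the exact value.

v_R_max = 31/20 m/s = 1.5500 m/s

at the boundary: (1/2)·v² + (21/10)·v + (-713/160) = 0
  disc = (21/10)² − 4·(1/2)·(-713/160) = 5329/400 ; √disc = 73/20
  v_R = (−(21/10) + 73/20) / (2·(1/2)) = 31/20 m/s
check:
stop time T_s = (31/20)/1 = 1.5500 s
robot covers v_R·T_r = 1.5500·0.1000 = 0.1550 m before braking
robot under decel: 1.5500²/(2·1.0000) = 1.2012 m
human over T_r+T_s: 2.0000·(0.1000+1.5500) = 3.3000 m
margins: 0.0000+0.0800+0.1000 = 0.1800 m
sum ≈ 0.1550+1.2012+3.3000+0.1800 ≈ 4.8362 m = S ✓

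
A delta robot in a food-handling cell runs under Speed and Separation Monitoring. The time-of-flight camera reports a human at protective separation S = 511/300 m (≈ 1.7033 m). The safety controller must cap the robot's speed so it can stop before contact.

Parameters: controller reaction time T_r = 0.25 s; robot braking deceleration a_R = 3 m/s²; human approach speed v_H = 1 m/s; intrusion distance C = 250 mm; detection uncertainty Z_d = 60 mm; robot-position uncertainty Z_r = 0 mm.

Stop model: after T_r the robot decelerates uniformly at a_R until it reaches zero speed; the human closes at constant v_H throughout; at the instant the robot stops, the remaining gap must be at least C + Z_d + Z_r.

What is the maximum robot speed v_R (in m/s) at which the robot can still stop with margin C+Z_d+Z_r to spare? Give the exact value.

v_R_max = 7/5 m/s = 1.4000 m/s

at the boundary: (1/6)·v² + (7/12)·v + (-343/300) = 0
  disc = (7/12)² − 4·(1/6)·(-343/300) = 441/400 ; √disc = 21/20
  v_R = (−(7/12) + 21/20) / (2·(1/6)) = 7/5 m/s
check:
stop time T_s = (7/5)/3 = 0.4667 s
reaction-phase robot travel = 1.4000·0.2500 = 0.3500 m
robot covers 1.4000·0.4667 − ½·3.0000·0.4667² = 0.3267 m while stopping
person approaches 1.0000·(0.2500+0.4667) = 0.7167 m
C+Z_d+Z_r = 0.2500+0.0600+0.0000 = 0.3100 m
sum ≈ 0.3500+0.3267+0.7167+0.3100 ≈ 1.7033 m = S ✓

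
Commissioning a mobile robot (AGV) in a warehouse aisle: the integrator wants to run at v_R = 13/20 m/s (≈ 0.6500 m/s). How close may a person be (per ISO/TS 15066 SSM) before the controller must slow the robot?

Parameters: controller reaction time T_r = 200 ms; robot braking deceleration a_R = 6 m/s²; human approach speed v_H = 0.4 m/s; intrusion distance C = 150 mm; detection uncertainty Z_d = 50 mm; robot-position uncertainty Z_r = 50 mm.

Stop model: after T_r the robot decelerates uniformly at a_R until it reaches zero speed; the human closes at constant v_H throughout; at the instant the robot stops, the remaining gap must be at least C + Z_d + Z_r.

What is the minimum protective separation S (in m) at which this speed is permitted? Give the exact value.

S_min = 517/960 m = 0.5385 m

stop time T_s = (13/20)/6 = 0.1083 s
reaction-phase robot travel = 0.6500·0.2000 = 0.1300 m
robot under decel: 0.6500²/(2·6.0000) = 0.0352 m
human over T_r+T_s: 0.4000·(0.2000+0.1083) = 0.1233 m
C+Z_d+Z_r = 0.1500+0.0500+0.0500 = 0.2500 m
S_min ≈ 0.1300+0.0352+0.1233+0.2500  ⇒  S_min = 517/960 m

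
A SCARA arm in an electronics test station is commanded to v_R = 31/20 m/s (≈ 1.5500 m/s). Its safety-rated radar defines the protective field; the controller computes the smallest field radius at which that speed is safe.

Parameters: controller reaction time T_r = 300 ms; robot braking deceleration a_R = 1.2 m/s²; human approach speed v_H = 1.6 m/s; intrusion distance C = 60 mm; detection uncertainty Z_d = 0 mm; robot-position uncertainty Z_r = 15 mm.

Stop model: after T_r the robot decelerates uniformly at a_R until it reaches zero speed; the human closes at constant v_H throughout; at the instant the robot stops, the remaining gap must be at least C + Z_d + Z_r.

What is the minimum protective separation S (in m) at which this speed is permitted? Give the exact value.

T_s = v_R/a_R = (31/20)/(6/5) = 1.2917 s
reaction-phase robot travel = 1.5500·0.3000 = 0.4650 m
robot under decel: 1.5500²/(2·1.2000) = 1.0010 m
human over T_r+T_s: 1.6000·(0.3000+1.2917) = 2.5467 m
margins: 0.0600+0.0000+0.0150 = 0.0750 m
S_min ≈ 0.4650+1.0010+2.5467+0.0750  ⇒  S_min = 19621/4800 m

S_min = 19621/4800 m = 4.0877 m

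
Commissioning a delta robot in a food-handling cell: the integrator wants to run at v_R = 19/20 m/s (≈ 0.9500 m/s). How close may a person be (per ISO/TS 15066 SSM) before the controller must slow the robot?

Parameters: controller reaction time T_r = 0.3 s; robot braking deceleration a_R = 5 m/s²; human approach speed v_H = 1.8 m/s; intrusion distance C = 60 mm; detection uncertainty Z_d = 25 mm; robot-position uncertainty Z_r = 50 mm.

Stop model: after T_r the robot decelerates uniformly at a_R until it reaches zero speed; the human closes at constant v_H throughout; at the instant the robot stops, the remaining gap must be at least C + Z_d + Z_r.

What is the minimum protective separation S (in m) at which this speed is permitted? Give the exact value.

stop time T_s = (19/20)/5 = 0.1900 s
reaction-phase robot travel = 0.9500·0.3000 = 0.2850 m
robot covers 0.9500·0.1900 − ½·5.0000·0.1900² = 0.0902 m while stopping
person approaches 1.8000·(0.3000+0.1900) = 0.8820 m
margins: 0.0600+0.0250+0.0500 = 0.1350 m
S_min ≈ 0.2850+0.0902+0.8820+0.1350  ⇒  S_min = 5569/4000 m

S_min = 5569/4000 m = 1.3922 m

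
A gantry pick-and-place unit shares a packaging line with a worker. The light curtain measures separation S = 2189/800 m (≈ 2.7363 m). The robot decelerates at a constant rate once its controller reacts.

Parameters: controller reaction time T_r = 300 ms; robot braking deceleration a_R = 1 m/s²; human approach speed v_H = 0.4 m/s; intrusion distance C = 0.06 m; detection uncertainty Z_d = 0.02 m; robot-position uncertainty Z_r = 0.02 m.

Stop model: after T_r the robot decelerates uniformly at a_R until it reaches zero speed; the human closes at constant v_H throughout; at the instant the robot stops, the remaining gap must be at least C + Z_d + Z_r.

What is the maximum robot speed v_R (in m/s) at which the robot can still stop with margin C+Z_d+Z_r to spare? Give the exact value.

v_R_max = 33/20 m/s = 1.6500 m/s

quadratic (1/2)·v² + (7/10)·v + (-2013/800) = 0
  disc = (7/10)² − 4·(1/2)·(-2013/800) = 2209/400 ; √disc = 47/20
  v_R = (−(7/10) + 47/20) / (2·(1/2)) = 33/20 m/s
check:
T_s = v_R/a_R = (33/20)/1 = 1.6500 s
robot covers v_R·T_r = 1.6500·0.3000 = 0.4950 m before braking
robot covers 1.6500·1.6500 − ½·1.0000·1.6500² = 1.3613 m while stopping
human closes 0.4000·1.9500 = 0.7800 m
margins: 0.0600+0.0200+0.0200 = 0.1000 m
sum ≈ 0.4950+1.3613+0.7800+0.1000 ≈ 2.7363 m = S ✓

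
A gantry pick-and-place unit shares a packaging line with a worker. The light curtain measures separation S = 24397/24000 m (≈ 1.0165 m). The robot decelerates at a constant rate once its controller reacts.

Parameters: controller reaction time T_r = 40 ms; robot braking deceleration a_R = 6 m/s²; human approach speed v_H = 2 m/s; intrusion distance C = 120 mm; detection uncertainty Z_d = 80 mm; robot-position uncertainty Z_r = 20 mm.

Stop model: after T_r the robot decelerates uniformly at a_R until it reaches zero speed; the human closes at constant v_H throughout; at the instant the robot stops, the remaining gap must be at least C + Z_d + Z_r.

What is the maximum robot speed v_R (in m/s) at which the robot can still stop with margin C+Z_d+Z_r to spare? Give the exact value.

collect terms ⇒ (1/12)·v_R² + (28/75)·v_R + (-17197/24000) = 0
  disc = (28/75)² − 4·(1/12)·(-17197/24000) = 15129/40000 ; √disc = 123/200
  v_R = (−(28/75) + 123/200) / (2·(1/12)) = 29/20 m/s
check:
stop time T_s = (29/20)/6 = 0.2417 s
robot in T_r: 1.4500·0.0400 = 0.0580 m
robot under decel: 1.4500²/(2·6.0000) = 0.1752 m
human closes 2.0000·0.2817 = 0.5633 m
residual clearance needed = 0.1200+0.0800+0.0200 = 0.2200 m
sum ≈ 0.0580+0.1752+0.5633+0.2200 ≈ 1.0165 m = S ✓

v_R_max = 29/20 m/s = 1.4500 m/s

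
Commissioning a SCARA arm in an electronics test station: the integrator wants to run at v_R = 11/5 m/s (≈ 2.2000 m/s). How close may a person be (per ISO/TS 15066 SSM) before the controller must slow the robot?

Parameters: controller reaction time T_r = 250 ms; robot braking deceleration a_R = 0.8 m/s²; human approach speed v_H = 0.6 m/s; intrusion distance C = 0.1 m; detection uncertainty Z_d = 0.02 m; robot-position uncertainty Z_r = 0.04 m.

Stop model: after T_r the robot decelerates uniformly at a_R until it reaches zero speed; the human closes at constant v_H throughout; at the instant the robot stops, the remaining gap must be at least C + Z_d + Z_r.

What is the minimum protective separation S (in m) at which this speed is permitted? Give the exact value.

stop time T_s = (11/5)/(4/5) = 2.7500 s
reaction-phase robot travel = 2.2000·0.2500 = 0.5500 m
robot covers 2.2000·2.7500 − ½·0.8000·2.7500² = 3.0250 m while stopping
person approaches 0.6000·(0.2500+2.7500) = 1.8000 m
residual clearance needed = 0.1000+0.0200+0.0400 = 0.1600 m
S_min ≈ 0.5500+3.0250+1.8000+0.1600  ⇒  S_min = 1107/200 m

S_min = 1107/200 m = 5.5350 m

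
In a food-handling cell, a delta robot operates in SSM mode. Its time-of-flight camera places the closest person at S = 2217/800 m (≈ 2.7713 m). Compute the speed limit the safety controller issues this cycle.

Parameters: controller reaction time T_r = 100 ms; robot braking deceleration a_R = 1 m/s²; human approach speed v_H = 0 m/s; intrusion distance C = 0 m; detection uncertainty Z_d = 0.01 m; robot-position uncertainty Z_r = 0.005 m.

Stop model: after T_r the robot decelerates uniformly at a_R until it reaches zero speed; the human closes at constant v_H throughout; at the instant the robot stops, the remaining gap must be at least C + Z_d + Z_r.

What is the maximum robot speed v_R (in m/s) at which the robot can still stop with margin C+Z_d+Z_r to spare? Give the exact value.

v_R_max = 9/4 m/s = 2.2500 m/s

quadratic (1/2)·v² + (1/10)·v + (-441/160) = 0
  disc = (1/10)² − 4·(1/2)·(-441/160) = 2209/400 ; √disc = 47/20
  v_R = (−(1/10) + 47/20) / (2·(1/2)) = 9/4 m/s
check:
stop time T_s = (9/4)/1 = 2.2500 s
reaction-phase robot travel = 2.2500·0.1000 = 0.2250 m
robot under decel: 2.2500²/(2·1.0000) = 2.5312 m
human over T_r+T_s: 0.0000·(0.1000+2.2500) = 0.0000 m
C+Z_d+Z_r = 0.0000+0.0100+0.0050 = 0.0150 m
sum ≈ 0.2250+2.5312+0.0000+0.0150 ≈ 2.7713 m = S ✓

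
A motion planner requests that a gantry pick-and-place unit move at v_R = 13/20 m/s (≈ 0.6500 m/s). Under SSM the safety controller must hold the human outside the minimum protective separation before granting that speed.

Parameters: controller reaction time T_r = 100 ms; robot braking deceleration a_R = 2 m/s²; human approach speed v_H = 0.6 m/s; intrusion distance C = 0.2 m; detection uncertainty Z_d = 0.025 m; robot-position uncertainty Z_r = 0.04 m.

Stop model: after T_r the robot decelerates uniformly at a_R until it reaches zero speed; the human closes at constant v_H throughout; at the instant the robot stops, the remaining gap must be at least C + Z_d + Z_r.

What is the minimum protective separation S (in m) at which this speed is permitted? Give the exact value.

S_min = 221/320 m = 0.6906 m

braking lasts T_s = (13/20)/2 = 0.3250 s
reaction-phase robot travel = 0.6500·0.1000 = 0.0650 m
robot covers 0.6500·0.3250 − ½·2.0000·0.3250² = 0.1056 m while stopping
human over T_r+T_s: 0.6000·(0.1000+0.3250) = 0.2550 m
residual clearance needed = 0.2000+0.0250+0.0400 = 0.2650 m
S_min ≈ 0.0650+0.1056+0.2550+0.2650  ⇒  S_min = 221/320 m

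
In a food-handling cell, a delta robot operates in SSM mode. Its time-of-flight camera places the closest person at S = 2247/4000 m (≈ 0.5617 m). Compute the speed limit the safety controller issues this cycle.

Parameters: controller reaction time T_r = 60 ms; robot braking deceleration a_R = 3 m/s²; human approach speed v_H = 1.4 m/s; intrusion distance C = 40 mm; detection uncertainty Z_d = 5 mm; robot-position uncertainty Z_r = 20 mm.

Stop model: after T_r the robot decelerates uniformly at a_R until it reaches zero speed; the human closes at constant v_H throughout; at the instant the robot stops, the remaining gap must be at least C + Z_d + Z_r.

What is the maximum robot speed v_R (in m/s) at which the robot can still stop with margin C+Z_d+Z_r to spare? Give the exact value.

v_R_max = 13/20 m/s = 0.6500 m/s

quadratic (1/6)·v² + (79/150)·v + (-1651/4000) = 0
  disc = (79/150)² − 4·(1/6)·(-1651/4000) = 49729/90000 ; √disc = 223/300
  v_R = (−(79/150) + 223/300) / (2·(1/6)) = 13/20 m/s
check:
braking lasts T_s = (13/20)/3 = 0.2167 s
robot in T_r: 0.6500·0.0600 = 0.0390 m
robot covers 0.6500·0.2167 − ½·3.0000·0.2167² = 0.0704 m while stopping
human over T_r+T_s: 1.4000·(0.0600+0.2167) = 0.3873 m
residual clearance needed = 0.0400+0.0050+0.0200 = 0.0650 m
sum ≈ 0.0390+0.0704+0.3873+0.0650 ≈ 0.5617 m = S ✓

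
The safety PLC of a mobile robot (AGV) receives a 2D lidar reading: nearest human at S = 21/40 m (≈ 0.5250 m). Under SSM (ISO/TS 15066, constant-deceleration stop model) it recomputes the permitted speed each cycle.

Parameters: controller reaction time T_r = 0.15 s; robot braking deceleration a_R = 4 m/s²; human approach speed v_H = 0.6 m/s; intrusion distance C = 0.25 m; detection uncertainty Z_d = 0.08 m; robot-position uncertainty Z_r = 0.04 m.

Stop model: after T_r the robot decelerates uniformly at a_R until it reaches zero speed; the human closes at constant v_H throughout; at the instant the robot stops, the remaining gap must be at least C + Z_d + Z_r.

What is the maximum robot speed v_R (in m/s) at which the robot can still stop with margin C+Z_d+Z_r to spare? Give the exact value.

quadratic (1/8)·v² + (3/10)·v + (-13/200) = 0
  disc = (3/10)² − 4·(1/8)·(-13/200) = 49/400 ; √disc = 7/20
  v_R = (−(3/10) + 7/20) / (2·(1/8)) = 1/5 m/s
check:
stop time T_s = (1/5)/4 = 0.0500 s
robot in T_r: 0.2000·0.1500 = 0.0300 m
robot covers 0.2000·0.0500 − ½·4.0000·0.0500² = 0.0050 m while stopping
person approaches 0.6000·(0.1500+0.0500) = 0.1200 m
C+Z_d+Z_r = 0.2500+0.0800+0.0400 = 0.3700 m
sum ≈ 0.0300+0.0050+0.1200+0.3700 ≈ 0.5250 m = S ✓

v_R_max = 1/5 m/s = 0.2000 m/s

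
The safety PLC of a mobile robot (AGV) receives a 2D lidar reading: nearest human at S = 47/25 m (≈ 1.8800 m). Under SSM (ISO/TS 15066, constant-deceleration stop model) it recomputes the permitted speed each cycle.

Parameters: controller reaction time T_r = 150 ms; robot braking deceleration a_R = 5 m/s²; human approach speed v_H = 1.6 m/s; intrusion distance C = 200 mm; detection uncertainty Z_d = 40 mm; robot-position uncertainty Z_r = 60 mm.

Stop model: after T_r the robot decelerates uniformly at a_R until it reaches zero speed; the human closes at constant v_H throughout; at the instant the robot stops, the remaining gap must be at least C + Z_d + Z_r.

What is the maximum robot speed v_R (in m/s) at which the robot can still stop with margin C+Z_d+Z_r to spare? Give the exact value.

collect terms ⇒ (1/10)·v_R² + (47/100)·v_R + (-67/50) = 0
  disc = (47/100)² − 4·(1/10)·(-67/50) = 7569/10000 ; √disc = 87/100
  v_R = (−(47/100) + 87/100) / (2·(1/10)) = 2 m/s
check:
T_s = v_R/a_R = 2/5 = 0.4000 s
robot covers v_R·T_r = 2.0000·0.1500 = 0.3000 m before braking
robot covers 2.0000·0.4000 − ½·5.0000·0.4000² = 0.4000 m while stopping
person approaches 1.6000·(0.1500+0.4000) = 0.8800 m
residual clearance needed = 0.2000+0.0400+0.0600 = 0.3000 m
sum ≈ 0.3000+0.4000+0.8800+0.3000 ≈ 1.8800 m = S ✓

v_R_max = 2 m/s = 2.0000 m/s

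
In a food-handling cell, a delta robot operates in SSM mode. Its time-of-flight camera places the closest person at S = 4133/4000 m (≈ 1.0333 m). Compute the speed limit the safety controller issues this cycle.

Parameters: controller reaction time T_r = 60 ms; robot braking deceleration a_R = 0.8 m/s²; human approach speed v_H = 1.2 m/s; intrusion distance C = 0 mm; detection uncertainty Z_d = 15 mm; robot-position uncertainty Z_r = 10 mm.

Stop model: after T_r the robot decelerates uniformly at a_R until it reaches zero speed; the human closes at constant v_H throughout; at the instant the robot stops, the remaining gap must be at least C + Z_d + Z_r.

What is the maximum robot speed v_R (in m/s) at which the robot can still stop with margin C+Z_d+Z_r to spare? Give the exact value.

v_R_max = 1/2 m/s = 0.5000 m/s

at the boundary: (5/8)·v² + (39/25)·v + (-749/800) = 0
  disc = (39/25)² − 4·(5/8)·(-749/800) = 190969/40000 ; √disc = 437/200
  v_R = (−(39/25) + 437/200) / (2·(5/8)) = 1/2 m/s
check:
braking lasts T_s = (1/2)/(4/5) = 0.6250 s
robot in T_r: 0.5000·0.0600 = 0.0300 m
braking distance = 0.5000²/(2·0.8000) = 0.1562 m
human closes 1.2000·0.6850 = 0.8220 m
residual clearance needed = 0.0000+0.0150+0.0100 = 0.0250 m
sum ≈ 0.0300+0.1562+0.8220+0.0250 ≈ 1.0333 m = S ✓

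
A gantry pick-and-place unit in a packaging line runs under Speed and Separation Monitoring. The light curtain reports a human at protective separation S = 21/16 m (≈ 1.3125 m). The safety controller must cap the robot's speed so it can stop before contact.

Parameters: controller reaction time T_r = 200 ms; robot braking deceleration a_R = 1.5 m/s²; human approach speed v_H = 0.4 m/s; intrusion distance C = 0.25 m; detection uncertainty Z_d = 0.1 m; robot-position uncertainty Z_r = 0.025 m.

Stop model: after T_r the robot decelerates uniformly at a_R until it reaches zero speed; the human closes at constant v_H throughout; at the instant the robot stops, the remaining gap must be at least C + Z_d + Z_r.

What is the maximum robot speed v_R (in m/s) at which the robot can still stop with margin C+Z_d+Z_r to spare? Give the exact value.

v_R_max = 21/20 m/s = 1.0500 m/s

quadratic (1/3)·v² + (7/15)·v + (-343/400) = 0
  disc = (7/15)² − 4·(1/3)·(-343/400) = 49/36 ; √disc = 7/6
  v_R = (−(7/15) + 7/6) / (2·(1/3)) = 21/20 m/s
check:
stop time T_s = (21/20)/(3/2) = 0.7000 s
robot in T_r: 1.0500·0.2000 = 0.2100 m
robot covers 1.0500·0.7000 − ½·1.5000·0.7000² = 0.3675 m while stopping
human closes 0.4000·0.9000 = 0.3600 m
C+Z_d+Z_r = 0.2500+0.1000+0.0250 = 0.3750 m
sum ≈ 0.2100+0.3675+0.3600+0.3750 ≈ 1.3125 m = S ✓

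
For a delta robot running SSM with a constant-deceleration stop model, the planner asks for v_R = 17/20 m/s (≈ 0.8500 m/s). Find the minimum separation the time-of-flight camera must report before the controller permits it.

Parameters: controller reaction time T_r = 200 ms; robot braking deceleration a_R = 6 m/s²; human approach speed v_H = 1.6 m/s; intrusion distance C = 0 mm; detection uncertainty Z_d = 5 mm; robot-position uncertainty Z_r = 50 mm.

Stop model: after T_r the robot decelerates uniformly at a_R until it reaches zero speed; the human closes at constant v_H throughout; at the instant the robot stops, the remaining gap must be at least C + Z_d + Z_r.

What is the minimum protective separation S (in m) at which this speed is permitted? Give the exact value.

S_min = 1331/1600 m = 0.8319 m

stop time T_s = (17/20)/6 = 0.1417 s
robot in T_r: 0.8500·0.2000 = 0.1700 m
braking distance = 0.8500²/(2·6.0000) = 0.0602 m
human over T_r+T_s: 1.6000·(0.2000+0.1417) = 0.5467 m
C+Z_d+Z_r = 0.0000+0.0050+0.0500 = 0.0550 m
S_min ≈ 0.1700+0.0602+0.5467+0.0550  ⇒  S_min = 1331/1600 m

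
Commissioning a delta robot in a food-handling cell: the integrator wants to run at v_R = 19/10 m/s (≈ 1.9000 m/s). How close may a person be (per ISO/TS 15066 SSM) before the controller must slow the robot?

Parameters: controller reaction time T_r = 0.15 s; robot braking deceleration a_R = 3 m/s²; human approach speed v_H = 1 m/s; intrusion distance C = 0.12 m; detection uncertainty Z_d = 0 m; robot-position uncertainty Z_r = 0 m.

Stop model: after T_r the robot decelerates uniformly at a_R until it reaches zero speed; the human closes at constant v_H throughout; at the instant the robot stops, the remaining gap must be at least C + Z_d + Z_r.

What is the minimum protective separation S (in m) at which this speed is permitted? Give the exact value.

T_s = v_R/a_R = (19/10)/3 = 0.6333 s
reaction-phase robot travel = 1.9000·0.1500 = 0.2850 m
braking distance = 1.9000²/(2·3.0000) = 0.6017 m
human closes 1.0000·0.7833 = 0.7833 m
residual clearance needed = 0.1200+0.0000+0.0000 = 0.1200 m
S_min ≈ 0.2850+0.6017+0.7833+0.1200  ⇒  S_min = 179/100 m

S_min = 179/100 m = 1.7900 m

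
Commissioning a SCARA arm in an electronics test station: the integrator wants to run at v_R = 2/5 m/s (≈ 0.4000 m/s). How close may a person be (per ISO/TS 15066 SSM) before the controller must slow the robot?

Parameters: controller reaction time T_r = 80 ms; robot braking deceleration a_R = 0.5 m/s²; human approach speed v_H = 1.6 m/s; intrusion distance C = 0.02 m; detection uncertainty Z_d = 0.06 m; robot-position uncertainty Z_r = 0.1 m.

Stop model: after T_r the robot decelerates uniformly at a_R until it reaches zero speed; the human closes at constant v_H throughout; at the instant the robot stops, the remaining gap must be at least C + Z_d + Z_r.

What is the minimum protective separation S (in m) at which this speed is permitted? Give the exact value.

S_min = 89/50 m = 1.7800 m

T_s = v_R/a_R = (2/5)/(1/2) = 0.8000 s
robot covers v_R·T_r = 0.4000·0.0800 = 0.0320 m before braking
braking distance = 0.4000²/(2·0.5000) = 0.1600 m
person approaches 1.6000·(0.0800+0.8000) = 1.4080 m
margins: 0.0200+0.0600+0.1000 = 0.1800 m
S_min ≈ 0.0320+0.1600+1.4080+0.1800  ⇒  S_min = 89/50 m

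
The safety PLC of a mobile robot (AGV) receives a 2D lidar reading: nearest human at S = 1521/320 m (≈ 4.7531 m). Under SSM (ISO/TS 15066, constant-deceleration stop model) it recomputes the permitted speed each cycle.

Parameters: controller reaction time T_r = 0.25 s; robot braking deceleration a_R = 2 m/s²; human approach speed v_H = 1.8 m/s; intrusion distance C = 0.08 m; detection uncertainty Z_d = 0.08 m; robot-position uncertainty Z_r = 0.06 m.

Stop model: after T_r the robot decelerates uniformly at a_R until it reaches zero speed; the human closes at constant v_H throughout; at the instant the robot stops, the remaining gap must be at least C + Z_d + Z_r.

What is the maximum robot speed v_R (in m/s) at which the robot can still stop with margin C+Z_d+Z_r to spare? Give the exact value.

quadratic (1/4)·v² + (23/20)·v + (-6533/1600) = 0
  disc = (23/20)² − 4·(1/4)·(-6533/1600) = 8649/1600 ; √disc = 93/40
  v_R = (−(23/20) + 93/40) / (2·(1/4)) = 47/20 m/s
check:
stop time T_s = (47/20)/2 = 1.1750 s
robot in T_r: 2.3500·0.2500 = 0.5875 m
braking distance = 2.3500²/(2·2.0000) = 1.3806 m
human closes 1.8000·1.4250 = 2.5650 m
C+Z_d+Z_r = 0.0800+0.0800+0.0600 = 0.2200 m
sum ≈ 0.5875+1.3806+2.5650+0.2200 ≈ 4.7531 m = S ✓

v_R_max = 47/20 m/s = 2.3500 m/s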